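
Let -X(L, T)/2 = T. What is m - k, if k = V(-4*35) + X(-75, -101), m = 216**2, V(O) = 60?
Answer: 46394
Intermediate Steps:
X(L, T) = -2*T
m = 46656
k = 262 (k = 60 - 2*(-101) = 60 + 202 = 262)
m - k = 46656 - 1*262 = 46656 - 262 = 46394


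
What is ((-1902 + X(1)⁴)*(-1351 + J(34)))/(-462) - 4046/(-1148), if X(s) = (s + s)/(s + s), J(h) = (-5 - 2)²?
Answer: -4829163/902 ≈ -5353.8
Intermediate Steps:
J(h) = 49 (J(h) = (-7)² = 49)
X(s) = 1 (X(s) = (2*s)/((2*s)) = (2*s)*(1/(2*s)) = 1)
((-1902 + X(1)⁴)*(-1351 + J(34)))/(-462) - 4046/(-1148) = ((-1902 + 1⁴)*(-1351 + 49))/(-462) - 4046/(-1148) = ((-1902 + 1)*(-1302))*(-1/462) - 4046*(-1/1148) = -1901*(-1302)*(-1/462) + 289/82 = 2475102*(-1/462) + 289/82 = -58931/11 + 289/82 = -4829163/902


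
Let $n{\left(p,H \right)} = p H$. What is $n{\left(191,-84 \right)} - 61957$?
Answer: $-78001$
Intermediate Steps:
$n{\left(p,H \right)} = H p$
$n{\left(191,-84 \right)} - 61957 = \left(-84\right) 191 - 61957 = -16044 - 61957 = -78001$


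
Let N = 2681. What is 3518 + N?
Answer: 6199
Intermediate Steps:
3518 + N = 3518 + 2681 = 6199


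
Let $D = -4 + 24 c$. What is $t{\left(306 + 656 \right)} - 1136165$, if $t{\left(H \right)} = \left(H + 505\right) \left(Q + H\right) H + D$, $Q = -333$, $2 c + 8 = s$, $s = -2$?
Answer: $886542477$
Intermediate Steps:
$c = -5$ ($c = -4 + \frac{1}{2} \left(-2\right) = -4 - 1 = -5$)
$D = -124$ ($D = -4 + 24 \left(-5\right) = -4 - 120 = -124$)
$t{\left(H \right)} = -124 + H \left(-333 + H\right) \left(505 + H\right)$ ($t{\left(H \right)} = \left(H + 505\right) \left(-333 + H\right) H - 124 = \left(505 + H\right) \left(-333 + H\right) H - 124 = \left(-333 + H\right) \left(505 + H\right) H - 124 = H \left(-333 + H\right) \left(505 + H\right) - 124 = -124 + H \left(-333 + H\right) \left(505 + H\right)$)
$t{\left(306 + 656 \right)} - 1136165 = \left(-124 + \left(306 + 656\right)^{3} - 168165 \left(306 + 656\right) + 172 \left(306 + 656\right)^{2}\right) - 1136165 = \left(-124 + 962^{3} - 161774730 + 172 \cdot 962^{2}\right) - 1136165 = \left(-124 + 890277128 - 161774730 + 172 \cdot 925444\right) - 1136165 = \left(-124 + 890277128 - 161774730 + 159176368\right) - 1136165 = 887678642 - 1136165 = 886542477$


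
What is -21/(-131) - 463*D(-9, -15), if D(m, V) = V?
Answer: 909816/131 ≈ 6945.2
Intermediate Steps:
-21/(-131) - 463*D(-9, -15) = -21/(-131) - 463*(-15) = -21*(-1/131) + 6945 = 21/131 + 6945 = 909816/131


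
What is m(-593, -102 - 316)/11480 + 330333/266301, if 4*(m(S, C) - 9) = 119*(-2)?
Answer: 359883299/291155760 ≈ 1.2361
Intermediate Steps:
m(S, C) = -101/2 (m(S, C) = 9 + (119*(-2))/4 = 9 + (1/4)*(-238) = 9 - 119/2 = -101/2)
m(-593, -102 - 316)/11480 + 330333/266301 = -101/2/11480 + 330333/266301 = -101/2*1/11480 + 330333*(1/266301) = -101/22960 + 110111/88767 = 359883299/291155760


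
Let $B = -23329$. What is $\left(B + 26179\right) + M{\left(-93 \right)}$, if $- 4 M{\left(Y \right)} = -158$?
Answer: $\frac{5779}{2} \approx 2889.5$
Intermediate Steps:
$M{\left(Y \right)} = \frac{79}{2}$ ($M{\left(Y \right)} = \left(- \frac{1}{4}\right) \left(-158\right) = \frac{79}{2}$)
$\left(B + 26179\right) + M{\left(-93 \right)} = \left(-23329 + 26179\right) + \frac{79}{2} = 2850 + \frac{79}{2} = \frac{5779}{2}$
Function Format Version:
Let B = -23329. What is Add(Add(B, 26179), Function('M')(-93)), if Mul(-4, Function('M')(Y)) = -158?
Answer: Rational(5779, 2) ≈ 2889.5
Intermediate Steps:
Function('M')(Y) = Rational(79, 2) (Function('M')(Y) = Mul(Rational(-1, 4), -158) = Rational(79, 2))
Add(Add(B, 26179), Function('M')(-93)) = Add(Add(-23329, 26179), Rational(79, 2)) = Add(2850, Rational(79, 2)) = Rational(5779, 2)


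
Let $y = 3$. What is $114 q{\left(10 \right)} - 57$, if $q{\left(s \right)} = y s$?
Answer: $3363$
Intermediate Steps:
$q{\left(s \right)} = 3 s$
$114 q{\left(10 \right)} - 57 = 114 \cdot 3 \cdot 10 - 57 = 114 \cdot 30 - 57 = 3420 - 57 = 3363$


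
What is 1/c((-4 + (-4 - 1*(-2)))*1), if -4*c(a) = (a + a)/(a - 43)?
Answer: -49/3 ≈ -16.333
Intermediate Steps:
c(a) = -a/(2*(-43 + a)) (c(a) = -(a + a)/(4*(a - 43)) = -2*a/(4*(-43 + a)) = -a/(2*(-43 + a)))
1/c((-4 + (-4 - 1*(-2)))*1) = 1/(-(-4 + (-4 - 1*(-2)))*1/(-86 + 2*((-4 + (-4 - 1*(-2)))*1))) = 1/(-(-4 + (-4 + 2))*1/(-86 + 2*((-4 + (-4 + 2))*1))) = 1/(-(-4 - 2)*1/(-86 + 2*((-4 - 2)*1))) = 1/(-(-6*1)/(-86 + 2*(-6*1))) = 1/(-1*(-6)/(-86 + 2*(-6))) = 1/(-1*(-6)/(-86 - 12)) = 1/(-1*(-6)/(-98)) = 1/(-1*(-6)*(-1/98)) = 1/(-3/49) = -49/3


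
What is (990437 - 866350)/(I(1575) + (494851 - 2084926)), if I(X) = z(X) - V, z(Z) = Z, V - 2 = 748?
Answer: -124087/1589250 ≈ -0.078079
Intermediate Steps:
V = 750 (V = 2 + 748 = 750)
I(X) = -750 + X (I(X) = X - 1*750 = X - 750 = -750 + X)
(990437 - 866350)/(I(1575) + (494851 - 2084926)) = (990437 - 866350)/((-750 + 1575) + (494851 - 2084926)) = 124087/(825 - 1590075) = 124087/(-1589250) = 124087*(-1/1589250) = -124087/1589250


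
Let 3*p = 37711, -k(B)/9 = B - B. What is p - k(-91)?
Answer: 37711/3 ≈ 12570.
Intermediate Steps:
k(B) = 0 (k(B) = -9*(B - B) = -9*0 = 0)
p = 37711/3 (p = (1/3)*37711 = 37711/3 ≈ 12570.)
p - k(-91) = 37711/3 - 1*0 = 37711/3 + 0 = 37711/3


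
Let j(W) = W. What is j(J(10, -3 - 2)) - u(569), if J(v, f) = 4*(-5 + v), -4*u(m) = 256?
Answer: 84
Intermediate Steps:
u(m) = -64 (u(m) = -¼*256 = -64)
J(v, f) = -20 + 4*v
j(J(10, -3 - 2)) - u(569) = (-20 + 4*10) - 1*(-64) = (-20 + 40) + 64 = 20 + 64 = 84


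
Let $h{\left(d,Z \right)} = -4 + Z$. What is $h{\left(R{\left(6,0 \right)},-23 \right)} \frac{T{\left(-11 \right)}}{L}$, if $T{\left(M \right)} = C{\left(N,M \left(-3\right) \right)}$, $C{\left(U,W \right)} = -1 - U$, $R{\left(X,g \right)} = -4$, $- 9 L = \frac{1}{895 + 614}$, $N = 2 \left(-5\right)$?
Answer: $3300183$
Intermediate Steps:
$N = -10$
$L = - \frac{1}{13581}$ ($L = - \frac{1}{9 \left(895 + 614\right)} = - \frac{1}{9 \cdot 1509} = \left(- \frac{1}{9}\right) \frac{1}{1509} = - \frac{1}{13581} \approx -7.3632 \cdot 10^{-5}$)
$T{\left(M \right)} = 9$ ($T{\left(M \right)} = -1 - -10 = -1 + 10 = 9$)
$h{\left(R{\left(6,0 \right)},-23 \right)} \frac{T{\left(-11 \right)}}{L} = \left(-4 - 23\right) \frac{9}{- \frac{1}{13581}} = - 27 \cdot 9 \left(-13581\right) = \left(-27\right) \left(-122229\right) = 3300183$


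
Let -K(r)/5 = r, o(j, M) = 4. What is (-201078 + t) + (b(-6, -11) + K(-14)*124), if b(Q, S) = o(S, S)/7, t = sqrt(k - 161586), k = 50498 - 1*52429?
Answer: -1346782/7 + I*sqrt(163517) ≈ -1.924e+5 + 404.37*I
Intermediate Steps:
k = -1931 (k = 50498 - 52429 = -1931)
K(r) = -5*r
t = I*sqrt(163517) (t = sqrt(-1931 - 161586) = sqrt(-163517) = I*sqrt(163517) ≈ 404.37*I)
b(Q, S) = 4/7
(-201078 + t) + (b(-6, -11) + K(-14)*124) = (-201078 + I*sqrt(163517)) + (4/7 - 5*(-14)*124) = (-201078 + I*sqrt(163517)) + (4/7 + 70*124) = (-201078 + I*sqrt(163517)) + (4/7 + 8680) = (-201078 + I*sqrt(163517)) + 60764/7 = -1346782/7 + I*sqrt(163517)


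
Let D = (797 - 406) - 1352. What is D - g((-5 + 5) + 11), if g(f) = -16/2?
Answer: -953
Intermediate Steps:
g(f) = -8 (g(f) = -16*½ = -8)
D = -961 (D = 391 - 1352 = -961)
D - g((-5 + 5) + 11) = -961 - 1*(-8) = -961 + 8 = -953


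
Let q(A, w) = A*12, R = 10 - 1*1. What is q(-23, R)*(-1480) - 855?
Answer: 407625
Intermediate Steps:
R = 9 (R = 10 - 1 = 9)
q(A, w) = 12*A
q(-23, R)*(-1480) - 855 = (12*(-23))*(-1480) - 855 = -276*(-1480) - 855 = 408480 - 855 = 407625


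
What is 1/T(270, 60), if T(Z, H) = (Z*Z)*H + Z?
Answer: 1/4374270 ≈ 2.2861e-7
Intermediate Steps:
T(Z, H) = Z + H*Z² (T(Z, H) = Z²*H + Z = H*Z² + Z = Z + H*Z²)
1/T(270, 60) = 1/(270*(1 + 60*270)) = 1/(270*(1 + 16200)) = 1/(270*16201) = 1/4374270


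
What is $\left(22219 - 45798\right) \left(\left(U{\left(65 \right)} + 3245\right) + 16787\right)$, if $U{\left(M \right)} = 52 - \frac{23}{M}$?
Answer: $- \frac{30780899023}{65} \approx -4.7355 \cdot 10^{8}$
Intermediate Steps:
$U{\left(M \right)} = 52 - \frac{23}{M}$
$\left(22219 - 45798\right) \left(\left(U{\left(65 \right)} + 3245\right) + 16787\right) = \left(22219 - 45798\right) \left(\left(\left(52 - \frac{23}{65}\right) + 3245\right) + 16787\right) = - 23579 \left(\left(\left(52 - \frac{23}{65}\right) + 3245\right) + 16787\right) = - 23579 \left(\left(\frac{3357}{65} + 3245\right) + 16787\right) = - 23579 \left(\frac{214282}{65} + 16787\right) = \left(-23579\right) \frac{1305437}{65} = - \frac{30780899023}{65}$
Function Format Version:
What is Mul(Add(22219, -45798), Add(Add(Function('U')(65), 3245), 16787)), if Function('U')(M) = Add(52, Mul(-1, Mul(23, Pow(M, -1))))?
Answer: Rational(-30780899023, 65) ≈ -4.7355e+8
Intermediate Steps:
Function('U')(M) = Add(52, Mul(-23, Pow(M, -1)))
Mul(Add(22219, -45798), Add(Add(Function('U')(65), 3245), 16787)) = Mul(Add(22219, -45798), Add(Add(Add(52, Mul(-23, Pow(65, -1))), 3245), 16787)) = Mul(-23579, Add(Add(Add(52, Mul(-23, Rational(1, 65))), 3245), 16787)) = Mul(-23579, Add(Add(Add(52, Rational(-23, 65)), 3245), 16787)) = Mul(-23579, Add(Add(Rational(3357, 65), 3245), 16787)) = Mul(-23579, Add(Rational(214282, 65), 16787)) = Mul(-23579, Rational(1305437, 65)) = Rational(-30780899023, 65)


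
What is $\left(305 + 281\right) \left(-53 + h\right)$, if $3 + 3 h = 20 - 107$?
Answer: $-48638$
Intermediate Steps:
$h = -30$ ($h = -1 + \frac{20 - 107}{3} = -1 + \frac{1}{3} \left(-87\right) = -1 - 29 = -30$)
$\left(305 + 281\right) \left(-53 + h\right) = \left(305 + 281\right) \left(-53 - 30\right) = 586 \left(-83\right) = -48638$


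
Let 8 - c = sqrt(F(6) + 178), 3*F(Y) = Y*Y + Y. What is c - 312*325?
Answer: -101392 - 8*sqrt(3) ≈ -1.0141e+5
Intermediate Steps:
F(Y) = Y/3 + Y**2/3 (F(Y) = (Y*Y + Y)/3 = (Y**2 + Y)/3 = (Y + Y**2)/3 = Y/3 + Y**2/3)
c = 8 - 8*sqrt(3) (c = 8 - sqrt((1/3)*6*(1 + 6) + 178) = 8 - sqrt((1/3)*6*7 + 178) = 8 - sqrt(14 + 178) = 8 - sqrt(192) = 8 - 8*sqrt(3) ≈ -5.8564)
c - 312*325 = (8 - 8*sqrt(3)) - 312*325 = (8 - 8*sqrt(3)) - 101400 = -101392 - 8*sqrt(3)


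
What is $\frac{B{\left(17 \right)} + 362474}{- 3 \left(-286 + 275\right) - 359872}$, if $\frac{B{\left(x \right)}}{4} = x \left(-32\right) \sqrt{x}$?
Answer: $- \frac{21322}{21167} + \frac{128 \sqrt{17}}{21167} \approx -0.98239$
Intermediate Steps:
$B{\left(x \right)} = - 128 x^{\frac{3}{2}}$ ($B{\left(x \right)} = 4 x \left(-32\right) \sqrt{x} = 4 - 32 x \sqrt{x} = 4 \left(- 32 x^{\frac{3}{2}}\right) = - 128 x^{\frac{3}{2}}$)
$\frac{B{\left(17 \right)} + 362474}{- 3 \left(-286 + 275\right) - 359872} = \frac{- 128 \cdot 17^{\frac{3}{2}} + 362474}{- 3 \left(-286 + 275\right) - 359872} = \frac{- 128 \cdot 17 \sqrt{17} + 362474}{\left(-3\right) \left(-11\right) - 359872} = \frac{- 2176 \sqrt{17} + 362474}{33 - 359872} = \frac{362474 - 2176 \sqrt{17}}{-359839} = \left(362474 - 2176 \sqrt{17}\right) \left(- \frac{1}{359839}\right) = - \frac{21322}{21167} + \frac{128 \sqrt{17}}{21167}$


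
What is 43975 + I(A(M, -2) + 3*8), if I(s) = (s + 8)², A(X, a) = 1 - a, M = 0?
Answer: 45200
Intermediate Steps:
I(s) = (8 + s)²
43975 + I(A(M, -2) + 3*8) = 43975 + (8 + ((1 - 1*(-2)) + 3*8))² = 43975 + (8 + ((1 + 2) + 24))² = 43975 + (8 + (3 + 24))² = 43975 + (8 + 27)² = 43975 + 35² = 43975 + 1225 = 45200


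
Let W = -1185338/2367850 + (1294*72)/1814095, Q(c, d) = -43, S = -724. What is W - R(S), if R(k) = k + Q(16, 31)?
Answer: 11354215547586/14812085675 ≈ 766.55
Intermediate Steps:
W = -6654165139/14812085675 (W = -1185338*1/2367850 + 93168*(1/1814095) = -592669/1183925 + 93168/1814095 = -6654165139/14812085675 ≈ -0.44924)
R(k) = -43 + k (R(k) = k - 43 = -43 + k)
W - R(S) = -6654165139/14812085675 - (-43 - 724) = -6654165139/14812085675 - 1*(-767) = -6654165139/14812085675 + 767 = 11354215547586/14812085675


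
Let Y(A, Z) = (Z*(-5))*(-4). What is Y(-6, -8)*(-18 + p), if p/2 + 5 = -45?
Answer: 18880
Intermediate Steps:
p = -100 (p = -10 + 2*(-45) = -10 - 90 = -100)
Y(A, Z) = 20*Z (Y(A, Z) = -5*Z*(-4) = 20*Z)
Y(-6, -8)*(-18 + p) = (20*(-8))*(-18 - 100) = -160*(-118) = 18880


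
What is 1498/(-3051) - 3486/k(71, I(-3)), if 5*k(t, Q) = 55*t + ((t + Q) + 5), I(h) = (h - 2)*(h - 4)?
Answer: -29597449/6126408 ≈ -4.8311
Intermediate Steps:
I(h) = (-4 + h)*(-2 + h) (I(h) = (-2 + h)*(-4 + h) = (-4 + h)*(-2 + h))
k(t, Q) = 1 + Q/5 + 56*t/5 (k(t, Q) = (55*t + ((t + Q) + 5))/5 = (55*t + ((Q + t) + 5))/5 = (55*t + (5 + Q + t))/5 = (5 + Q + 56*t)/5 = 1 + Q/5 + 56*t/5)
1498/(-3051) - 3486/k(71, I(-3)) = 1498/(-3051) - 3486/(1 + (8 + (-3)² - 6*(-3))/5 + (56/5)*71) = 1498*(-1/3051) - 3486/(1 + (8 + 9 + 18)/5 + 3976/5) = -1498/3051 - 3486/(1 + (⅕)*35 + 3976/5) = -1498/3051 - 3486/(1 + 7 + 3976/5) = -1498/3051 - 3486/4016/5 = -1498/3051 - 3486*5/4016 = -1498/3051 - 8715/2008 = -29597449/6126408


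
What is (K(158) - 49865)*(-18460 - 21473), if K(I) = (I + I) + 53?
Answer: 1976523768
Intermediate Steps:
K(I) = 53 + 2*I (K(I) = 2*I + 53 = 53 + 2*I)
(K(158) - 49865)*(-18460 - 21473) = ((53 + 2*158) - 49865)*(-18460 - 21473) = ((53 + 316) - 49865)*(-39933) = (369 - 49865)*(-39933) = -49496*(-39933) = 1976523768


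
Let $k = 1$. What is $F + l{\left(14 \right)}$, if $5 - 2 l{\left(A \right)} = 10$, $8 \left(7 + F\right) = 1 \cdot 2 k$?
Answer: $- \frac{37}{4} \approx -9.25$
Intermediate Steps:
$F = - \frac{27}{4}$ ($F = -7 + \frac{1 \cdot 2 \cdot 1}{8} = -7 + \frac{2 \cdot 1}{8} = -7 + \frac{1}{8} \cdot 2 = -7 + \frac{1}{4} = - \frac{27}{4} \approx -6.75$)
$l{\left(A \right)} = - \frac{5}{2}$ ($l{\left(A \right)} = \frac{5}{2} - 5 = - \frac{5}{2}$)
$F + l{\left(14 \right)} = - \frac{27}{4} - \frac{5}{2} = - \frac{37}{4}$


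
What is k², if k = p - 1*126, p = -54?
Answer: 32400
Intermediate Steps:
k = -180 (k = -54 - 1*126 = -54 - 126 = -180)
k² = (-180)² = 32400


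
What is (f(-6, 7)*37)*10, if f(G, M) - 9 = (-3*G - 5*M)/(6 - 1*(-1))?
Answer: 17020/7 ≈ 2431.4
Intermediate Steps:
f(G, M) = 9 - 5*M/7 - 3*G/7 (f(G, M) = 9 + (-3*G - 5*M)/(6 - 1*(-1)) = 9 + (-5*M - 3*G)/(6 + 1) = 9 + (-5*M - 3*G)/7 = 9 + (-5*M - 3*G)*(1/7) = 9 + (-5*M/7 - 3*G/7) = 9 - 5*M/7 - 3*G/7)
(f(-6, 7)*37)*10 = ((9 - 5/7*7 - 3/7*(-6))*37)*10 = ((9 - 5 + 18/7)*37)*10 = ((46/7)*37)*10 = (1702/7)*10 = 17020/7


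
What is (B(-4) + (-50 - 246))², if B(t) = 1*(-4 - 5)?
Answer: 93025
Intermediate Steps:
B(t) = -9 (B(t) = 1*(-9) = -9)
(B(-4) + (-50 - 246))² = (-9 + (-50 - 246))² = (-9 - 296)² = (-305)² = 93025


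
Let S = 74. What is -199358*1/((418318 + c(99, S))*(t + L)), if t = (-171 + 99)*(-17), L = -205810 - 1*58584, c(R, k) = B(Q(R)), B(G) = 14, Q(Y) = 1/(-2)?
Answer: 99679/55046216220 ≈ 1.8108e-6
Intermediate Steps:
Q(Y) = -1/2
c(R, k) = 14
L = -264394 (L = -205810 - 58584 = -264394)
t = 1224 (t = -72*(-17) = 1224)
-199358*1/((418318 + c(99, S))*(t + L)) = -199358*1/((1224 - 264394)*(418318 + 14)) = -199358/(418332*(-263170)) = -199358/(-110092432440) = -199358*(-1/110092432440) = 99679/55046216220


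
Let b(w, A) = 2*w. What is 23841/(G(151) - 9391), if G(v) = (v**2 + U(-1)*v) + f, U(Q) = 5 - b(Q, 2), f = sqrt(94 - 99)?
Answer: 114969249/69764698 - 7947*I*sqrt(5)/69764698 ≈ 1.648 - 0.00025471*I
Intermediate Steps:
f = I*sqrt(5) (f = sqrt(-5) = I*sqrt(5) ≈ 2.2361*I)
U(Q) = 5 - 2*Q
G(v) = v**2 + 7*v + I*sqrt(5) (G(v) = (v**2 + (5 - 2*(-1))*v) + I*sqrt(5) = (v**2 + (5 + 2)*v) + I*sqrt(5) = (v**2 + 7*v) + I*sqrt(5) = v**2 + 7*v + I*sqrt(5))
23841/(G(151) - 9391) = 23841/((151**2 + 7*151 + I*sqrt(5)) - 9391) = 23841/((22801 + 1057 + I*sqrt(5)) - 9391) = 23841/((23858 + I*sqrt(5)) - 9391) = 23841/(14467 + I*sqrt(5))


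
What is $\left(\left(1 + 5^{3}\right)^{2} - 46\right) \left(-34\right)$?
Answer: $-538220$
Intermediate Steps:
$\left(\left(1 + 5^{3}\right)^{2} - 46\right) \left(-34\right) = \left(\left(1 + 125\right)^{2} - 46\right) \left(-34\right) = \left(126^{2} - 46\right) \left(-34\right) = \left(15876 - 46\right) \left(-34\right) = 15830 \left(-34\right) = -538220$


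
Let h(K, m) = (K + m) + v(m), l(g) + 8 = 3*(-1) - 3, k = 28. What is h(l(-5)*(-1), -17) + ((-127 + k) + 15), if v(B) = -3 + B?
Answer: -107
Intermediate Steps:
l(g) = -14 (l(g) = -8 + (3*(-1) - 3) = -8 + (-3 - 3) = -8 - 6 = -14)
h(K, m) = -3 + K + 2*m (h(K, m) = (K + m) + (-3 + m) = -3 + K + 2*m)
h(l(-5)*(-1), -17) + ((-127 + k) + 15) = (-3 - 14*(-1) + 2*(-17)) + ((-127 + 28) + 15) = (-3 + 14 - 34) + (-99 + 15) = -23 - 84 = -107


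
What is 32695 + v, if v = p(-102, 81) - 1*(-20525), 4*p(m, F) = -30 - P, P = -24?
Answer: 106437/2 ≈ 53219.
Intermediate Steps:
p(m, F) = -3/2 (p(m, F) = (-30 - 1*(-24))/4 = (-30 + 24)/4 = (¼)*(-6) = -3/2)
v = 41047/2 (v = -3/2 - 1*(-20525) = -3/2 + 20525 = 41047/2 ≈ 20524.)
32695 + v = 32695 + 41047/2 = 106437/2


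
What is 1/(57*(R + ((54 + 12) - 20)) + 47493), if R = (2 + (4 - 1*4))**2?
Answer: 1/50343 ≈ 1.9864e-5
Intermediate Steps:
R = 4 (R = (2 + (4 - 4))**2 = (2 + 0)**2 = 2**2 = 4)
1/(57*(R + ((54 + 12) - 20)) + 47493) = 1/(57*(4 + ((54 + 12) - 20)) + 47493) = 1/(57*(4 + (66 - 20)) + 47493) = 1/(57*(4 + 46) + 47493) = 1/(57*50 + 47493) = 1/(2850 + 47493) = 1/50343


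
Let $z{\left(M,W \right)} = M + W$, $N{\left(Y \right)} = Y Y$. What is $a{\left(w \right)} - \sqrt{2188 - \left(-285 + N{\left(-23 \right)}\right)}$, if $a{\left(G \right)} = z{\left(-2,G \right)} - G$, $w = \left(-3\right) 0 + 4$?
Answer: $-2 - 18 \sqrt{6} \approx -46.091$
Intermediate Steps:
$N{\left(Y \right)} = Y^{2}$
$w = 4$ ($w = 0 + 4 = 4$)
$a{\left(G \right)} = -2$ ($a{\left(G \right)} = \left(-2 + G\right) - G = -2$)
$a{\left(w \right)} - \sqrt{2188 - \left(-285 + N{\left(-23 \right)}\right)} = -2 - \sqrt{2188 + \left(285 - \left(-23\right)^{2}\right)} = -2 - \sqrt{2188 + \left(285 - 529\right)} = -2 - \sqrt{2188 - 244} = -2 - \sqrt{1944} = -2 - 18 \sqrt{6}$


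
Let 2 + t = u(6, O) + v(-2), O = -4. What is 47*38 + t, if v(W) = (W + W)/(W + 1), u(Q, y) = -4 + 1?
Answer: 1785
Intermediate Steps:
u(Q, y) = -3
v(W) = 2*W/(1 + W) (v(W) = (2*W)/(1 + W) = 2*W/(1 + W))
t = -1 (t = -2 + (-3 + 2*(-2)/(1 - 2)) = -2 + (-3 + 2*(-2)/(-1)) = -2 + (-3 + 2*(-2)*(-1)) = -2 + (-3 + 4) = -2 + 1 = -1)
47*38 + t = 47*38 - 1 = 1786 - 1 = 1785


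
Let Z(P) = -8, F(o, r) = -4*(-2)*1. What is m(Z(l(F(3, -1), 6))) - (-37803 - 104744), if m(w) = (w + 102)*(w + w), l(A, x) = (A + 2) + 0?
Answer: 141043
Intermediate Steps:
F(o, r) = 8 (F(o, r) = 8*1 = 8)
l(A, x) = 2 + A (l(A, x) = (2 + A) + 0 = 2 + A)
m(w) = 2*w*(102 + w) (m(w) = (102 + w)*(2*w) = 2*w*(102 + w))
m(Z(l(F(3, -1), 6))) - (-37803 - 104744) = 2*(-8)*(102 - 8) - (-37803 - 104744) = 2*(-8)*94 - 1*(-142547) = -1504 + 142547 = 141043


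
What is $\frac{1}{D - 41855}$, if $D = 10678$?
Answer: $- \frac{1}{31177} \approx -3.2075 \cdot 10^{-5}$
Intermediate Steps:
$\frac{1}{D - 41855} = \frac{1}{10678 - 41855} = \frac{1}{-31177} = - \frac{1}{31177}$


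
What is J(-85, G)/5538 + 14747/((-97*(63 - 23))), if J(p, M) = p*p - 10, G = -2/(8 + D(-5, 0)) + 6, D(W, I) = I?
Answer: -688137/275480 ≈ -2.4980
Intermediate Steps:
G = 23/4 (G = -2/(8 + 0) + 6 = -2/8 + 6 = -2*⅛ + 6 = -¼ + 6 = 23/4 ≈ 5.7500)
J(p, M) = -10 + p² (J(p, M) = p² - 10 = -10 + p²)
J(-85, G)/5538 + 14747/((-97*(63 - 23))) = (-10 + (-85)²)/5538 + 14747/((-97*(63 - 23))) = (-10 + 7225)*(1/5538) + 14747/((-97*40)) = 7215*(1/5538) + 14747/(-3880) = 185/142 + 14747*(-1/3880) = 185/142 - 14747/3880 = -688137/275480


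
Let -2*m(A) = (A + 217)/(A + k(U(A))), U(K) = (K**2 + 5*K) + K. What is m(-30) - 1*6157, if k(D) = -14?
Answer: -49239/8 ≈ -6154.9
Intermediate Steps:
U(K) = K**2 + 6*K
m(A) = -(217 + A)/(2*(-14 + A)) (m(A) = -(A + 217)/(2*(A - 14)) = -(217 + A)/(2*(-14 + A)))
m(-30) - 1*6157 = (-217 - 1*(-30))/(2*(-14 - 30)) - 1*6157 = (1/2)*(-217 + 30)/(-44) - 6157 = (1/2)*(-1/44)*(-187) - 6157 = 17/8 - 6157 = -49239/8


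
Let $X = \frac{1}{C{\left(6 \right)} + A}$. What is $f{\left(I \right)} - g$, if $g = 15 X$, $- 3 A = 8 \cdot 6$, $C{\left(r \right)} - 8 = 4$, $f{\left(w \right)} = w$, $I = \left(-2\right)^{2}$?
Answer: $\frac{31}{4} \approx 7.75$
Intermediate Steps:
$I = 4$
$C{\left(r \right)} = 12$ ($C{\left(r \right)} = 8 + 4 = 12$)
$A = -16$ ($A = - \frac{8 \cdot 6}{3} = \left(- \frac{1}{3}\right) 48 = -16$)
$X = - \frac{1}{4}$ ($X = \frac{1}{12 - 16} = \frac{1}{-4} = - \frac{1}{4} \approx -0.25$)
$g = - \frac{15}{4}$ ($g = 15 \left(- \frac{1}{4}\right) = - \frac{15}{4} \approx -3.75$)
$f{\left(I \right)} - g = 4 - - \frac{15}{4} = 4 + \frac{15}{4} = \frac{31}{4}$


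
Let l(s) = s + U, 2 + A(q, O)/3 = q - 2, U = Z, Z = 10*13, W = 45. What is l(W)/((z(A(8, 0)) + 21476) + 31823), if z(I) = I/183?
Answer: 10675/3251243 ≈ 0.0032834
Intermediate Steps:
Z = 130
U = 130
A(q, O) = -12 + 3*q (A(q, O) = -6 + 3*(q - 2) = -6 + 3*(-2 + q) = -6 + (-6 + 3*q) = -12 + 3*q)
z(I) = I/183 (z(I) = I*(1/183) = I/183)
l(s) = 130 + s (l(s) = s + 130 = 130 + s)
l(W)/((z(A(8, 0)) + 21476) + 31823) = (130 + 45)/(((-12 + 3*8)/183 + 21476) + 31823) = 175/(((-12 + 24)/183 + 21476) + 31823) = 175/(((1/183)*12 + 21476) + 31823) = 175/((4/61 + 21476) + 31823) = 175/(1310040/61 + 31823) = 175/(3251243/61) = 175*(61/3251243) = 10675/3251243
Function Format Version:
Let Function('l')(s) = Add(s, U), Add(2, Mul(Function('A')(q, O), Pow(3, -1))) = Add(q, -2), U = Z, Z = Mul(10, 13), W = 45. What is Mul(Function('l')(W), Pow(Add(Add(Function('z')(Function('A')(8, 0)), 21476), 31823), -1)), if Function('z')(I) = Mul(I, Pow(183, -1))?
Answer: Rational(10675, 3251243) ≈ 0.0032834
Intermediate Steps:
Z = 130
U = 130
Function('A')(q, O) = Add(-12, Mul(3, q)) (Function('A')(q, O) = Add(-6, Mul(3, Add(q, -2))) = Add(-6, Mul(3, Add(-2, q))) = Add(-6, Add(-6, Mul(3, q))) = Add(-12, Mul(3, q)))
Function('z')(I) = Mul(Rational(1, 183), I) (Function('z')(I) = Mul(I, Rational(1, 183)) = Mul(Rational(1, 183), I))
Function('l')(s) = Add(130, s) (Function('l')(s) = Add(s, 130) = Add(130, s))
Mul(Function('l')(W), Pow(Add(Add(Function('z')(Function('A')(8, 0)), 21476), 31823), -1)) = Mul(Add(130, 45), Pow(Add(Add(Mul(Rational(1, 183), Add(-12, Mul(3, 8))), 21476), 31823), -1)) = Mul(175, Pow(Add(Add(Mul(Rational(1, 183), Add(-12, 24)), 21476), 31823), -1)) = Mul(175, Pow(Add(Add(Mul(Rational(1, 183), 12), 21476), 31823), -1)) = Mul(175, Pow(Add(Add(Rational(4, 61), 21476), 31823), -1)) = Mul(175, Pow(Add(Rational(1310040, 61), 31823), -1)) = Mul(175, Pow(Rational(3251243, 61), -1)) = Mul(175, Rational(61, 3251243)) = Rational(10675, 3251243)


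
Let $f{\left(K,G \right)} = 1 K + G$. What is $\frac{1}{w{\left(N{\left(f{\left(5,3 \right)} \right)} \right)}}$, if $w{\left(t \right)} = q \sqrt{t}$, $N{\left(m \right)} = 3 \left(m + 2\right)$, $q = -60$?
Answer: $- \frac{\sqrt{30}}{1800} \approx -0.0030429$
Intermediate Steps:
$f{\left(K,G \right)} = G + K$ ($f{\left(K,G \right)} = K + G = G + K$)
$N{\left(m \right)} = 6 + 3 m$ ($N{\left(m \right)} = 3 \left(2 + m\right) = 6 + 3 m$)
$w{\left(t \right)} = - 60 \sqrt{t}$
$\frac{1}{w{\left(N{\left(f{\left(5,3 \right)} \right)} \right)}} = \frac{1}{\left(-60\right) \sqrt{6 + 3 \left(3 + 5\right)}} = \frac{1}{\left(-60\right) \sqrt{6 + 3 \cdot 8}} = \frac{1}{\left(-60\right) \sqrt{6 + 24}} = \frac{1}{\left(-60\right) \sqrt{30}} = - \frac{\sqrt{30}}{1800}$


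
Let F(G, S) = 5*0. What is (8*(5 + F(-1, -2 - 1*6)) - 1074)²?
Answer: 1069156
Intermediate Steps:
F(G, S) = 0
(8*(5 + F(-1, -2 - 1*6)) - 1074)² = (8*(5 + 0) - 1074)² = (8*5 - 1074)² = (40 - 1074)² = (-1034)² = 1069156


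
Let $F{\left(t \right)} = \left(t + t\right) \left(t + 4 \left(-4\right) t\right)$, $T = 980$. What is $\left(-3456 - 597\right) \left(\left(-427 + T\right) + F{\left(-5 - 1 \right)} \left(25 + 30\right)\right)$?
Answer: $238506891$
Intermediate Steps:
$F{\left(t \right)} = - 30 t^{2}$ ($F{\left(t \right)} = 2 t \left(t - 16 t\right) = 2 t \left(- 15 t\right) = - 30 t^{2}$)
$\left(-3456 - 597\right) \left(\left(-427 + T\right) + F{\left(-5 - 1 \right)} \left(25 + 30\right)\right) = \left(-3456 - 597\right) \left(\left(-427 + 980\right) + - 30 \left(-5 - 1\right)^{2} \left(25 + 30\right)\right) = - 4053 \left(553 + - 30 \left(-5 - 1\right)^{2} \cdot 55\right) = - 4053 \left(553 + - 30 \left(-6\right)^{2} \cdot 55\right) = - 4053 \left(553 + \left(-30\right) 36 \cdot 55\right) = - 4053 \left(553 - 59400\right) = \left(-4053\right) \left(-58847\right) = 238506891$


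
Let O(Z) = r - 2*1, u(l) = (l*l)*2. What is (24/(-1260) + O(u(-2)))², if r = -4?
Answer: 399424/11025 ≈ 36.229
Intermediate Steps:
u(l) = 2*l² (u(l) = l²*2 = 2*l²)
O(Z) = -6 (O(Z) = -4 - 2*1 = -4 - 2 = -6)
(24/(-1260) + O(u(-2)))² = (24/(-1260) - 6)² = (24*(-1/1260) - 6)² = (-2/105 - 6)² = (-632/105)² = 399424/11025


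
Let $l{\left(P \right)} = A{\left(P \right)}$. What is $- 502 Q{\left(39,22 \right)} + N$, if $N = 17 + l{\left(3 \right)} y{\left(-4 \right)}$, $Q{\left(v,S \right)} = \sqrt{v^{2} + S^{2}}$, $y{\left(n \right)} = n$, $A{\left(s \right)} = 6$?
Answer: $-7 - 502 \sqrt{2005} \approx -22485.0$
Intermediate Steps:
$l{\left(P \right)} = 6$
$Q{\left(v,S \right)} = \sqrt{S^{2} + v^{2}}$
$N = -7$ ($N = 17 + 6 \left(-4\right) = 17 - 24 = -7$)
$- 502 Q{\left(39,22 \right)} + N = - 502 \sqrt{22^{2} + 39^{2}} - 7 = - 502 \sqrt{484 + 1521} - 7 = - 502 \sqrt{2005} - 7 = -7 - 502 \sqrt{2005}$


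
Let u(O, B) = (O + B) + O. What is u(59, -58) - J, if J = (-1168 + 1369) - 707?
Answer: 566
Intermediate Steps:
u(O, B) = B + 2*O (u(O, B) = (B + O) + O = B + 2*O)
J = -506 (J = 201 - 707 = -506)
u(59, -58) - J = (-58 + 2*59) - 1*(-506) = (-58 + 118) + 506 = 60 + 506 = 566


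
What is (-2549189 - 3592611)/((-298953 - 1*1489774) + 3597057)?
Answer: -614180/180833 ≈ -3.3964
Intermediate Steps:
(-2549189 - 3592611)/((-298953 - 1*1489774) + 3597057) = -6141800/((-298953 - 1489774) + 3597057) = -6141800/(-1788727 + 3597057) = -6141800/1808330 = -6141800*1/1808330 = -614180/180833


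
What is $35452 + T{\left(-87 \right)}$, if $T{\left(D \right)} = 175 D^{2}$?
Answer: $1360027$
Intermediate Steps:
$35452 + T{\left(-87 \right)} = 35452 + 175 \left(-87\right)^{2} = 35452 + 175 \cdot 7569 = 35452 + 1324575 = 1360027$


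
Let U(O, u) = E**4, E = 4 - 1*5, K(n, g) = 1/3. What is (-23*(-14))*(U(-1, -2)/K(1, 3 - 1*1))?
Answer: 966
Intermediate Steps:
K(n, g) = 1/3
E = -1 (E = 4 - 5 = -1)
U(O, u) = 1 (U(O, u) = (-1)**4 = 1)
(-23*(-14))*(U(-1, -2)/K(1, 3 - 1*1)) = (-23*(-14))*(1/(1/3)) = 322*(1*3) = 322*3 = 966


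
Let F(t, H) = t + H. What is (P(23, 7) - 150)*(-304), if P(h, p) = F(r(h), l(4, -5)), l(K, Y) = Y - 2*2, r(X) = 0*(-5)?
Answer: 48336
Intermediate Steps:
r(X) = 0
l(K, Y) = -4 + Y (l(K, Y) = Y - 4 = -4 + Y)
F(t, H) = H + t
P(h, p) = -9 (P(h, p) = (-4 - 5) + 0 = -9 + 0 = -9)
(P(23, 7) - 150)*(-304) = (-9 - 150)*(-304) = -159*(-304) = 48336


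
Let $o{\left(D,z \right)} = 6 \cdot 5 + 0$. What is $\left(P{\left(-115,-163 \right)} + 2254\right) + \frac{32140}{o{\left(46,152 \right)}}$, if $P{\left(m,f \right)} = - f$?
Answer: $\frac{10465}{3} \approx 3488.3$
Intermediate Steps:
$o{\left(D,z \right)} = 30$ ($o{\left(D,z \right)} = 30 + 0 = 30$)
$\left(P{\left(-115,-163 \right)} + 2254\right) + \frac{32140}{o{\left(46,152 \right)}} = \left(\left(-1\right) \left(-163\right) + 2254\right) + \frac{32140}{30} = \left(163 + 2254\right) + 32140 \cdot \frac{1}{30} = 2417 + \frac{3214}{3} = \frac{10465}{3}$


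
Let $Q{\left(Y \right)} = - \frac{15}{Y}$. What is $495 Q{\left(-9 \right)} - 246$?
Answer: $579$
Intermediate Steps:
$495 Q{\left(-9 \right)} - 246 = 495 \left(- \frac{15}{-9}\right) - 246 = 495 \left(\left(-15\right) \left(- \frac{1}{9}\right)\right) - 246 = 495 \cdot \frac{5}{3} - 246 = 825 - 246 = 579$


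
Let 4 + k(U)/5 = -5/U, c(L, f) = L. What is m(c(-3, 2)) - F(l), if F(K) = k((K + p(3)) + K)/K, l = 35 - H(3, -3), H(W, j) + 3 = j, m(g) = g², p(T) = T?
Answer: 6618/697 ≈ 9.4950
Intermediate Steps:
H(W, j) = -3 + j
k(U) = -20 - 25/U (k(U) = -20 + 5*(-5/U) = -20 - 25/U)
l = 41 (l = 35 - (-3 - 3) = 35 - 1*(-6) = 35 + 6 = 41)
F(K) = (-20 - 25/(3 + 2*K))/K (F(K) = (-20 - 25/((K + 3) + K))/K = (-20 - 25/((3 + K) + K))/K = (-20 - 25/(3 + 2*K))/K)
m(c(-3, 2)) - F(l) = (-3)² - 5*(-17 - 8*41)/(41*(3 + 2*41)) = 9 - 5*(-17 - 328)/(41*(3 + 82)) = 9 - 5*(-345)/(41*85) = 9 - 1*(-345/697) = 9 + 345/697 = 6618/697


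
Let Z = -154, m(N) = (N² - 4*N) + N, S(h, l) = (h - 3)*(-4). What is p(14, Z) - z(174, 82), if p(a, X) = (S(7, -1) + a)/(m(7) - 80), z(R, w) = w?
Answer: -2131/26 ≈ -81.962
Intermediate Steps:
S(h, l) = 12 - 4*h (S(h, l) = (-3 + h)*(-4) = 12 - 4*h)
m(N) = N² - 3*N
p(a, X) = 4/13 - a/52 (p(a, X) = ((12 - 4*7) + a)/(7*(-3 + 7) - 80) = ((12 - 28) + a)/(7*4 - 80) = (-16 + a)/(28 - 80) = (-16 + a)/(-52) = (-16 + a)*(-1/52) = 4/13 - a/52)
p(14, Z) - z(174, 82) = (4/13 - 1/52*14) - 1*82 = (4/13 - 7/26) - 82 = 1/26 - 82 = -2131/26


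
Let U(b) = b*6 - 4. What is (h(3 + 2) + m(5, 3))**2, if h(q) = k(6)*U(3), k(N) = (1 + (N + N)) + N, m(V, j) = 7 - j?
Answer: 72900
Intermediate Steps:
U(b) = -4 + 6*b (U(b) = 6*b - 4 = -4 + 6*b)
k(N) = 1 + 3*N (k(N) = (1 + 2*N) + N = 1 + 3*N)
h(q) = 266 (h(q) = (1 + 3*6)*(-4 + 6*3) = (1 + 18)*(-4 + 18) = 19*14 = 266)
(h(3 + 2) + m(5, 3))**2 = (266 + (7 - 1*3))**2 = (266 + (7 - 3))**2 = (266 + 4)**2 = 270**2 = 72900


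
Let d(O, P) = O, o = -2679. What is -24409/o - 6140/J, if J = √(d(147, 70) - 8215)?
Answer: 24409/2679 + 3070*I*√2017/2017 ≈ 9.1112 + 68.357*I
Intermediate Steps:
J = 2*I*√2017 (J = √(147 - 8215) = √(-8068) = 2*I*√2017 ≈ 89.822*I)
-24409/o - 6140/J = -24409/(-2679) - 6140*(-I*√2017/4034) = -24409*(-1/2679) - (-3070)*I*√2017/2017 = 24409/2679 + 3070*I*√2017/2017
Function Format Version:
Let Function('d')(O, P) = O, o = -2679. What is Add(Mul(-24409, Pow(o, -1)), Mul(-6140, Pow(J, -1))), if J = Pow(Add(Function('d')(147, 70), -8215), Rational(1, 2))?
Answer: Add(Rational(24409, 2679), Mul(Rational(3070, 2017), I, Pow(2017, Rational(1, 2)))) ≈ Add(9.1112, Mul(68.357, I))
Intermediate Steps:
J = Mul(2, I, Pow(2017, Rational(1, 2))) (J = Pow(Add(147, -8215), Rational(1, 2)) = Pow(-8068, Rational(1, 2)) = Mul(2, I, Pow(2017, Rational(1, 2))) ≈ Mul(89.822, I))
Add(Mul(-24409, Pow(o, -1)), Mul(-6140, Pow(J, -1))) = Add(Mul(-24409, Pow(-2679, -1)), Mul(-6140, Pow(Mul(2, I, Pow(2017, Rational(1, 2))), -1))) = Add(Mul(-24409, Rational(-1, 2679)), Mul(-6140, Mul(Rational(-1, 4034), I, Pow(2017, Rational(1, 2))))) = Add(Rational(24409, 2679), Mul(Rational(3070, 2017), I, Pow(2017, Rational(1, 2))))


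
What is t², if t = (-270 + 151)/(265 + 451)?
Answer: 14161/512656 ≈ 0.027623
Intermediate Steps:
t = -119/716 ≈ -0.16620
t² = (-119/716)² = 14161/512656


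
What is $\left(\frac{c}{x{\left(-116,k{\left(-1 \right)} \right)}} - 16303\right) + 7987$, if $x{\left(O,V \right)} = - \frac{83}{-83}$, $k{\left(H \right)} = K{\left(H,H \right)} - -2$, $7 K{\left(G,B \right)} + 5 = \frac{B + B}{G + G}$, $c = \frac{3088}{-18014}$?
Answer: $- \frac{74903756}{9007} \approx -8316.2$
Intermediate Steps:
$c = - \frac{1544}{9007}$ ($c = 3088 \left(- \frac{1}{18014}\right) = - \frac{1544}{9007} \approx -0.17142$)
$K{\left(G,B \right)} = - \frac{5}{7} + \frac{B}{7 G}$ ($K{\left(G,B \right)} = - \frac{5}{7} + \frac{\left(B + B\right) \frac{1}{G + G}}{7} = - \frac{5}{7} + \frac{2 B \frac{1}{2 G}}{7} = - \frac{5}{7} + \frac{B \frac{1}{G}}{7} = - \frac{5}{7} + \frac{B}{7 G}$)
$k{\left(H \right)} = \frac{10}{7}$ ($k{\left(H \right)} = \frac{H - 5 H}{7 H} - -2 = \frac{\left(-4\right) H}{7 H} + 2 = - \frac{4}{7} + 2 = \frac{10}{7}$)
$x{\left(O,V \right)} = 1$ ($x{\left(O,V \right)} = \left(-83\right) \left(- \frac{1}{83}\right) = 1$)
$\left(\frac{c}{x{\left(-116,k{\left(-1 \right)} \right)}} - 16303\right) + 7987 = \left(- \frac{1544}{9007 \cdot 1} - 16303\right) + 7987 = \left(\left(- \frac{1544}{9007}\right) 1 - 16303\right) + 7987 = \left(- \frac{1544}{9007} - 16303\right) + 7987 = - \frac{146842665}{9007} + 7987 = - \frac{74903756}{9007}$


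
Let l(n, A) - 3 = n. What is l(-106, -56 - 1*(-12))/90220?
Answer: -103/90220 ≈ -0.0011417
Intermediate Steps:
l(n, A) = 3 + n
l(-106, -56 - 1*(-12))/90220 = (3 - 106)/90220 = -103*1/90220 = -103/90220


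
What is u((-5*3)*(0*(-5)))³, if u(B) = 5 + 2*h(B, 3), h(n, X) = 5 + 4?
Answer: 12167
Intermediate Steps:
h(n, X) = 9
u(B) = 23 (u(B) = 5 + 2*9 = 5 + 18 = 23)
u((-5*3)*(0*(-5)))³ = 23³ = 12167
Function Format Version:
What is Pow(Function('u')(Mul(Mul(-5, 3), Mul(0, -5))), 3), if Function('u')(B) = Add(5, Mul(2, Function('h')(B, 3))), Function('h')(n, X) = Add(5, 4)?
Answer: 12167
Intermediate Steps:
Function('h')(n, X) = 9
Function('u')(B) = 23 (Function('u')(B) = Add(5, Mul(2, 9)) = Add(5, 18) = 23)
Pow(Function('u')(Mul(Mul(-5, 3), Mul(0, -5))), 3) = Pow(23, 3) = 12167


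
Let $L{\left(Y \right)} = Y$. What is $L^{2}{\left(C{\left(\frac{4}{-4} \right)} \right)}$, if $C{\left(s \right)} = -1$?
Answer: $1$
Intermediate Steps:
$L^{2}{\left(C{\left(\frac{4}{-4} \right)} \right)} = \left(-1\right)^{2} = 1$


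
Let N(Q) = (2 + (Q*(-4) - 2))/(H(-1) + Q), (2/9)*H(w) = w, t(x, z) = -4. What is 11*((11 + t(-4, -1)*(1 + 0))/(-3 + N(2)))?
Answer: 385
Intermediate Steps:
H(w) = 9*w/2
N(Q) = -4*Q/(-9/2 + Q) (N(Q) = (2 + (Q*(-4) - 2))/((9/2)*(-1) + Q) = (2 + (-4*Q - 2))/(-9/2 + Q) = (2 + (-2 - 4*Q))/(-9/2 + Q) = (-4*Q)/(-9/2 + Q) = -4*Q/(-9/2 + Q))
11*((11 + t(-4, -1)*(1 + 0))/(-3 + N(2))) = 11*((11 - 4*(1 + 0))/(-3 - 8*2/(-9 + 2*2))) = 11*((11 - 4*1)/(-3 - 8*2/(-9 + 4))) = 11*((11 - 4)/(-3 - 8*2/(-5))) = 11*(7/(-3 - 8*2*(-1/5))) = 11*(7/(-3 + 16/5)) = 11*(7/(1/5)) = 11*(7*5) = 11*35 = 385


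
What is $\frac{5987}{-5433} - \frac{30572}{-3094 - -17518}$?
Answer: $- \frac{21037847}{6530466} \approx -3.2215$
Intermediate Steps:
$\frac{5987}{-5433} - \frac{30572}{-3094 - -17518} = 5987 \left(- \frac{1}{5433}\right) - \frac{30572}{-3094 + 17518} = - \frac{5987}{5433} - \frac{30572}{14424} = - \frac{5987}{5433} - \frac{7643}{3606} = - \frac{21037847}{6530466}$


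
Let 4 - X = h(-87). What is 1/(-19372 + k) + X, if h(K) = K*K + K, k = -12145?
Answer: -235684127/31517 ≈ -7478.0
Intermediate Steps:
h(K) = K + K² (h(K) = K² + K = K + K²)
X = -7478 (X = 4 - (-87)*(1 - 87) = 4 - (-87)*(-86) = 4 - 1*7482 = 4 - 7482 = -7478)
1/(-19372 + k) + X = 1/(-19372 - 12145) - 7478 = 1/(-31517) - 7478 = -1/31517 - 7478 = -235684127/31517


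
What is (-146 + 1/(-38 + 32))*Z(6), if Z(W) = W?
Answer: -877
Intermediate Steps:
(-146 + 1/(-38 + 32))*Z(6) = (-146 + 1/(-38 + 32))*6 = (-146 + 1/(-6))*6 = (-146 - ⅙)*6 = -877/6*6 = -877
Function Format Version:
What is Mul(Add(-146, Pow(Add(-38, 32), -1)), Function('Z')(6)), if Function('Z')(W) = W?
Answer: -877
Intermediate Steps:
Mul(Add(-146, Pow(Add(-38, 32), -1)), Function('Z')(6)) = Mul(Add(-146, Pow(Add(-38, 32), -1)), 6) = Mul(Add(-146, Pow(-6, -1)), 6) = Mul(Add(-146, Rational(-1, 6)), 6) = Mul(Rational(-877, 6), 6) = -877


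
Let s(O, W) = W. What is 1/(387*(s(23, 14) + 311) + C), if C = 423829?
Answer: 1/549604 ≈ 1.8195e-6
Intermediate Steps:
1/(387*(s(23, 14) + 311) + C) = 1/(387*(14 + 311) + 423829) = 1/(387*325 + 423829) = 1/(125775 + 423829) = 1/549604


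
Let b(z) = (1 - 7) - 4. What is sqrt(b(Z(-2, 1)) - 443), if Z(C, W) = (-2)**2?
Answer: I*sqrt(453) ≈ 21.284*I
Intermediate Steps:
Z(C, W) = 4
b(z) = -10 (b(z) = -6 - 4 = -10)
sqrt(b(Z(-2, 1)) - 443) = sqrt(-10 - 443) = sqrt(-453) = I*sqrt(453)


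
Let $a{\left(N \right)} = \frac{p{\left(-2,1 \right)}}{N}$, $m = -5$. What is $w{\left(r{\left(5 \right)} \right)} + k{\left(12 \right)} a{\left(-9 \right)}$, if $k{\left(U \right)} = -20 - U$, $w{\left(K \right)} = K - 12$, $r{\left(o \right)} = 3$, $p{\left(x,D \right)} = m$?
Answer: $- \frac{241}{9} \approx -26.778$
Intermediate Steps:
$p{\left(x,D \right)} = -5$
$w{\left(K \right)} = -12 + K$ ($w{\left(K \right)} = K - 12 = -12 + K$)
$a{\left(N \right)} = - \frac{5}{N}$
$w{\left(r{\left(5 \right)} \right)} + k{\left(12 \right)} a{\left(-9 \right)} = \left(-12 + 3\right) + \left(-20 - 12\right) \left(- \frac{5}{-9}\right) = -9 + \left(-20 - 12\right) \left(\left(-5\right) \left(- \frac{1}{9}\right)\right) = -9 - \frac{160}{9} = - \frac{241}{9}$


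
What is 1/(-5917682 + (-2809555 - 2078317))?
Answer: -1/10805554 ≈ -9.2545e-8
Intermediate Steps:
1/(-5917682 + (-2809555 - 2078317)) = 1/(-5917682 - 4887872) = 1/(-10805554) = -1/10805554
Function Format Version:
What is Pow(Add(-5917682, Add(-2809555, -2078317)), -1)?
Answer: Rational(-1, 10805554) ≈ -9.2545e-8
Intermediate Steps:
Pow(Add(-5917682, Add(-2809555, -2078317)), -1) = Pow(Add(-5917682, -4887872), -1) = Pow(-10805554, -1) = Rational(-1, 10805554)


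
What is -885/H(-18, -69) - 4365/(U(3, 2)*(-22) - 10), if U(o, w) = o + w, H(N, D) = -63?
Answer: 8471/168 ≈ 50.423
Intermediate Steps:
-885/H(-18, -69) - 4365/(U(3, 2)*(-22) - 10) = -885/(-63) - 4365/((3 + 2)*(-22) - 10) = -885*(-1/63) - 4365/(5*(-22) - 10) = 295/21 - 4365/(-110 - 10) = 295/21 - 4365/(-120) = 295/21 - 4365*(-1/120) = 295/21 + 291/8 = 8471/168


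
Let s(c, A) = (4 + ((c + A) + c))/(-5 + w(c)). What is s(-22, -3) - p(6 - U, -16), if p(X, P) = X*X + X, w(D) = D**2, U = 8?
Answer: -1001/479 ≈ -2.0898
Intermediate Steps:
p(X, P) = X + X**2 (p(X, P) = X**2 + X = X + X**2)
s(c, A) = (4 + A + 2*c)/(-5 + c**2) (s(c, A) = (4 + ((c + A) + c))/(-5 + c**2) = (4 + ((A + c) + c))/(-5 + c**2) = (4 + (A + 2*c))/(-5 + c**2) = (4 + A + 2*c)/(-5 + c**2))
s(-22, -3) - p(6 - U, -16) = (4 - 3 + 2*(-22))/(-5 + (-22)**2) - (6 - 1*8)*(1 + (6 - 1*8)) = (4 - 3 - 44)/(-5 + 484) - (6 - 8)*(1 + (6 - 8)) = -43/479 - (-2)*(1 - 2) = (1/479)*(-43) - (-2)*(-1) = -43/479 - 1*2 = -43/479 - 2 = -1001/479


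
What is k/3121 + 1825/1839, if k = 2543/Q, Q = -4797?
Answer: 9106065316/9177490881 ≈ 0.99222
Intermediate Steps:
k = -2543/4797 (k = 2543/(-4797) = 2543*(-1/4797) = -2543/4797 ≈ -0.53012)
k/3121 + 1825/1839 = -2543/4797/3121 + 1825/1839 = -2543/4797*1/3121 + 1825*(1/1839) = -2543/14971437 + 1825/1839 = 9106065316/9177490881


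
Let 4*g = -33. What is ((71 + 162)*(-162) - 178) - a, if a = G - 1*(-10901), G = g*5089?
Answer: -27363/4 ≈ -6840.8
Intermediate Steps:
g = -33/4 (g = (¼)*(-33) = -33/4 ≈ -8.2500)
G = -167937/4 (G = -33/4*5089 = -167937/4 ≈ -41984.)
a = -124333/4 (a = -167937/4 - 1*(-10901) = -167937/4 + 10901 = -124333/4 ≈ -31083.)
((71 + 162)*(-162) - 178) - a = ((71 + 162)*(-162) - 178) - 1*(-124333/4) = (233*(-162) - 178) + 124333/4 = (-37746 - 178) + 124333/4 = -37924 + 124333/4 = -27363/4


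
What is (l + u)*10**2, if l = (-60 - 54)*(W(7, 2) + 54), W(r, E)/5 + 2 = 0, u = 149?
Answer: -486700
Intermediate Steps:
W(r, E) = -10 (W(r, E) = -10 + 5*0 = -10 + 0 = -10)
l = -5016 (l = (-60 - 54)*(-10 + 54) = -114*44 = -5016)
(l + u)*10**2 = (-5016 + 149)*10**2 = -4867*100 = -486700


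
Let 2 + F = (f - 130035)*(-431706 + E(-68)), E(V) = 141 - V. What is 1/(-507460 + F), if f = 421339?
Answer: -1/125697309550 ≈ -7.9556e-12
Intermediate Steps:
F = -125696802090 (F = -2 + (421339 - 130035)*(-431706 + (141 - 1*(-68))) = -2 + 291304*(-431706 + (141 + 68)) = -2 + 291304*(-431706 + 209) = -2 + 291304*(-431497) = -2 - 125696802088 = -125696802090)
1/(-507460 + F) = 1/(-507460 - 125696802090) = 1/(-125697309550) = -1/125697309550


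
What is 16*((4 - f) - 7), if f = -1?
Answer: -32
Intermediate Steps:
16*((4 - f) - 7) = 16*((4 - 1*(-1)) - 7) = 16*((4 + 1) - 7) = 16*(5 - 7) = 16*(-2) = -32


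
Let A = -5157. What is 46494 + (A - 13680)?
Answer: 27657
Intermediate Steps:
46494 + (A - 13680) = 46494 + (-5157 - 13680) = 46494 - 18837 = 27657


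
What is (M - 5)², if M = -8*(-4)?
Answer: 729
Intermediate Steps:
M = 32
(M - 5)² = (32 - 5)² = 27² = 729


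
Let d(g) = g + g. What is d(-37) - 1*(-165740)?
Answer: 165666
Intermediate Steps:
d(g) = 2*g
d(-37) - 1*(-165740) = 2*(-37) - 1*(-165740) = -74 + 165740 = 165666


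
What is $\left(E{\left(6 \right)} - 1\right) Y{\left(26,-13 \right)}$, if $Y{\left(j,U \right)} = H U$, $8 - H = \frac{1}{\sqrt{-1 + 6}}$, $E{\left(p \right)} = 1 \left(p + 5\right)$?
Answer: $-1040 + 26 \sqrt{5} \approx -981.86$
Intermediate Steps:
$E{\left(p \right)} = 5 + p$ ($E{\left(p \right)} = 1 \left(5 + p\right) = 5 + p$)
$H = 8 - \frac{\sqrt{5}}{5}$ ($H = 8 - \frac{1}{\sqrt{-1 + 6}} = 8 - \frac{1}{\sqrt{5}} = 8 - \frac{\sqrt{5}}{5} \approx 7.5528$)
$Y{\left(j,U \right)} = U \left(8 - \frac{\sqrt{5}}{5}\right)$ ($Y{\left(j,U \right)} = \left(8 - \frac{\sqrt{5}}{5}\right) U = U \left(8 - \frac{\sqrt{5}}{5}\right)$)
$\left(E{\left(6 \right)} - 1\right) Y{\left(26,-13 \right)} = \left(\left(5 + 6\right) - 1\right) \frac{1}{5} \left(-13\right) \left(40 - \sqrt{5}\right) = \left(11 - 1\right) \left(-104 + \frac{13 \sqrt{5}}{5}\right) = 10 \left(-104 + \frac{13 \sqrt{5}}{5}\right) = -1040 + 26 \sqrt{5}$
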